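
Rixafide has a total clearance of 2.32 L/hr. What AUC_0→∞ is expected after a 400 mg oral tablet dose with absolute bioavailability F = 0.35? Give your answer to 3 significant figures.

AUC_0→∞ = F × Dose / CL
        = 0.35 × 400 / 2.32 = 60.3448 mg/L·hr

AUC = 60.3 mg/L·hr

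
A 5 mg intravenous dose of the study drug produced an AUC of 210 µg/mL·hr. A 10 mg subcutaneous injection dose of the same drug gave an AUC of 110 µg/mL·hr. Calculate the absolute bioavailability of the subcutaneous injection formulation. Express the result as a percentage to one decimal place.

F = (AUC_ev / D_ev) / (AUC_iv / D_iv)
  = (110/10) / (210/5)
  = 11 / 42 = 0.2619
  = 26.19%

F = 26.2%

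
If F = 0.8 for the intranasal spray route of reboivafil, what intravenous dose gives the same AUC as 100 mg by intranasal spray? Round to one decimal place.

D_iv = 80.0 mg

Systemic exposure from an extravascular dose = F × D_ev, so the equivalent IV dose is F × D_ev.
D_iv = F × D_ev = 0.8 × 100 = 80 mg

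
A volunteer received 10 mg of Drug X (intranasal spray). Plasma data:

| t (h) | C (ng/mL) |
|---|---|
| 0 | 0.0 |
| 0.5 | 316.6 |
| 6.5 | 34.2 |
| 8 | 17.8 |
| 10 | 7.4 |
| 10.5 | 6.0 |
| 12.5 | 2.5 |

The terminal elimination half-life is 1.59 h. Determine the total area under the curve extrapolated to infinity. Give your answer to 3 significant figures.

Trapezoidal AUC_0→12.5:
  [0→0.5]: (0.0+316.6)/2 × 0.5 = 79.15
  [0.5→6.5]: (316.6+34.2)/2 × 6 = 1052.4
  [6.5→8]: (34.2+17.8)/2 × 1.5 = 39.0
  [8→10]: (17.8+7.4)/2 × 2 = 25.2
  [10→10.5]: (7.4+6.0)/2 × 0.5 = 3.35
  [10.5→12.5]: (6.0+2.5)/2 × 2 = 8.5
  Sum = 1207.6 ng/mL·h
k_e = ln2 / t½ = 0.693147 / 1.59 = 0.4359 h^-1
Extrapolated tail: C_last / k_e = 2.5 / 0.4359 = 5.735
AUC_0→∞ = 1207.6 + 5.735 = 1213.335 ng/mL·h

AUC = 1210 ng/mL·h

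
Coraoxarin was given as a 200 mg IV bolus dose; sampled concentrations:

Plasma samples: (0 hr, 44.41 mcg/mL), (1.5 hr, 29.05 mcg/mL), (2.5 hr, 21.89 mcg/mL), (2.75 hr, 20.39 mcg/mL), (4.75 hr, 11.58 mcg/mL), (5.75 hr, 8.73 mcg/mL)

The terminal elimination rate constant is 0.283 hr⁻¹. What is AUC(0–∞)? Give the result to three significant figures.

AUC = 159 mcg/mL·hr

Trapezoidal AUC_0→5.75:
  [0→1.5]: (44.41+29.05)/2 × 1.5 = 55.095
  [1.5→2.5]: (29.05+21.89)/2 × 1 = 25.47
  [2.5→2.75]: (21.89+20.39)/2 × 0.25 = 5.285
  [2.75→4.75]: (20.39+11.58)/2 × 2 = 31.97
  [4.75→5.75]: (11.58+8.73)/2 × 1 = 10.155
  Sum = 127.975 mcg/mL·hr
Extrapolated tail: C_last / k_e = 8.73 / 0.283 = 30.848
AUC_0→∞ = 127.975 + 30.848 = 158.823 mcg/mL·hr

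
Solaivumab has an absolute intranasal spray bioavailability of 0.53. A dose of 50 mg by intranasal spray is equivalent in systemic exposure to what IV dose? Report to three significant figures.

Systemic exposure from an extravascular dose = F × D_ev, so the equivalent IV dose is F × D_ev.
D_iv = F × D_ev = 0.53 × 50 = 26.5 mg

D_iv = 26.5 mg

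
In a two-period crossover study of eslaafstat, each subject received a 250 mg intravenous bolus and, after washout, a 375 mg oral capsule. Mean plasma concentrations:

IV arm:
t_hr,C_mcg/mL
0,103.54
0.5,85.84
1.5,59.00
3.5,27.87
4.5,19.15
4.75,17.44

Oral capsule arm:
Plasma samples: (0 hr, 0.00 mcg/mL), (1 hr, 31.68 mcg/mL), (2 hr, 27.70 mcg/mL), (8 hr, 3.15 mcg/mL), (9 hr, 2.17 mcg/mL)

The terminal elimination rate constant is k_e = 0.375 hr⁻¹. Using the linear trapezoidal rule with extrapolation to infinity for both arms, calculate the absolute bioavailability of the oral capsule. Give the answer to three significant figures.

F = 0.347

Trapezoidal AUC_0→4.75 (IV):
  [0→0.5]: (103.54+85.84)/2 × 0.5 = 47.345
  [0.5→1.5]: (85.84+59.00)/2 × 1 = 72.42
  [1.5→3.5]: (59.00+27.87)/2 × 2 = 86.87
  [3.5→4.5]: (27.87+19.15)/2 × 1 = 23.51
  [4.5→4.75]: (19.15+17.44)/2 × 0.25 = 4.57375
  Sum = 234.71875 mcg/mL·hr
IV tail: 17.44/0.375 = 46.507; AUC_iv,0→∞ = 234.71875 + 46.507 = 281.22575 mcg/mL·hr
Trapezoidal AUC_0→9 (oral capsule):
  [0→1]: (0.00+31.68)/2 × 1 = 15.84
  [1→2]: (31.68+27.70)/2 × 1 = 29.69
  [2→8]: (27.70+3.15)/2 × 6 = 92.55
  [8→9]: (3.15+2.17)/2 × 1 = 2.66
  Sum = 140.74 mcg/mL·hr
oral capsule tail: 2.17/0.375 = 5.787; AUC_ev,0→∞ = 140.74 + 5.787 = 146.527 mcg/mL·hr
F = (AUC_ev/D_ev)/(AUC_iv/D_iv) = (146.527/375)/(281.22575/250) = 0.390739/1.124903 = 0.3474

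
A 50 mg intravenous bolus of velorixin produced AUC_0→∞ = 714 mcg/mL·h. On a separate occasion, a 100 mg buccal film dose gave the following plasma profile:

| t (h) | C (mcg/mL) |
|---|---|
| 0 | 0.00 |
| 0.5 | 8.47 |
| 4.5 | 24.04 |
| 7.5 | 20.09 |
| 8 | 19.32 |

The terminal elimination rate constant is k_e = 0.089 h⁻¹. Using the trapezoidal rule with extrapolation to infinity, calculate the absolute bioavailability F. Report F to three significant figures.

Trapezoidal AUC_0→8 (buccal film):
  [0→0.5]: (0.00+8.47)/2 × 0.5 = 2.1175
  [0.5→4.5]: (8.47+24.04)/2 × 4 = 65.02
  [4.5→7.5]: (24.04+20.09)/2 × 3 = 66.195
  [7.5→8]: (20.09+19.32)/2 × 0.5 = 9.8525
  Sum = 143.185 mcg/mL·h
Tail: C_last/k_e = 19.32/0.089 = 217.079
AUC_0→∞ (buccal film) = 143.185 + 217.079 = 360.264 mcg/mL·h
F = (AUC_ev/D_ev)/(AUC_iv/D_iv) = (360.264/100)/(714/50) = 3.60264/14.28 = 0.2523

F = 0.252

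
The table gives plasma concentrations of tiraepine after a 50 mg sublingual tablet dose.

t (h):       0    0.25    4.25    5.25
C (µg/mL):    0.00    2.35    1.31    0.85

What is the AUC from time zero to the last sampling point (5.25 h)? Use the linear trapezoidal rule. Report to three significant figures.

AUC = 8.69 µg/mL·h

Trapezoidal AUC_0→5.25:
  [0→0.25]: (0.00+2.35)/2 × 0.25 = 0.29375
  [0.25→4.25]: (2.35+1.31)/2 × 4 = 7.32
  [4.25→5.25]: (1.31+0.85)/2 × 1 = 1.08
  Sum = 8.69375 µg/mL·h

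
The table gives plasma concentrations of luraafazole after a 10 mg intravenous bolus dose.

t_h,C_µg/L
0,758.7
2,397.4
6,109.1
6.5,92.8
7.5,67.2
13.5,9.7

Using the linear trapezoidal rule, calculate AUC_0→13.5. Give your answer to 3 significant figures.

AUC = 2530 µg/L·h

Trapezoidal AUC_0→13.5:
  [0→2]: (758.7+397.4)/2 × 2 = 1156.1
  [2→6]: (397.4+109.1)/2 × 4 = 1013.0
  [6→6.5]: (109.1+92.8)/2 × 0.5 = 50.475
  [6.5→7.5]: (92.8+67.2)/2 × 1 = 80.0
  [7.5→13.5]: (67.2+9.7)/2 × 6 = 230.7
  Sum = 2530.275 µg/L·h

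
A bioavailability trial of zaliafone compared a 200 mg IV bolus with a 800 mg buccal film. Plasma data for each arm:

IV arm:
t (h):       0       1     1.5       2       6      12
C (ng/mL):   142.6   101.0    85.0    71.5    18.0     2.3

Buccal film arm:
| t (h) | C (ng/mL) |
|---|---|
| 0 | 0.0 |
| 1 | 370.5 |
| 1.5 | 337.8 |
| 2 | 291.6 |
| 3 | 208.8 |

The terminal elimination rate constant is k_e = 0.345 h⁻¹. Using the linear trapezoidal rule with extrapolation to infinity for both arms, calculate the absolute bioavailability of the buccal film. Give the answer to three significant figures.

Trapezoidal AUC_0→12 (IV):
  [0→1]: (142.6+101.0)/2 × 1 = 121.8
  [1→1.5]: (101.0+85.0)/2 × 0.5 = 46.5
  [1.5→2]: (85.0+71.5)/2 × 0.5 = 39.125
  [2→6]: (71.5+18.0)/2 × 4 = 179.0
  [6→12]: (18.0+2.3)/2 × 6 = 60.9
  Sum = 447.325 ng/mL·h
IV tail: 2.3/0.345 = 6.667; AUC_iv,0→∞ = 447.325 + 6.667 = 453.992 ng/mL·h
Trapezoidal AUC_0→3 (buccal film):
  [0→1]: (0.0+370.5)/2 × 1 = 185.25
  [1→1.5]: (370.5+337.8)/2 × 0.5 = 177.075
  [1.5→2]: (337.8+291.6)/2 × 0.5 = 157.35
  [2→3]: (291.6+208.8)/2 × 1 = 250.2
  Sum = 769.875 ng/mL·h
buccal film tail: 208.8/0.345 = 605.217; AUC_ev,0→∞ = 769.875 + 605.217 = 1375.092 ng/mL·h
F = (AUC_ev/D_ev)/(AUC_iv/D_iv) = (1375.092/800)/(453.992/200) = 1.718865/2.26996 = 0.7572

F = 0.757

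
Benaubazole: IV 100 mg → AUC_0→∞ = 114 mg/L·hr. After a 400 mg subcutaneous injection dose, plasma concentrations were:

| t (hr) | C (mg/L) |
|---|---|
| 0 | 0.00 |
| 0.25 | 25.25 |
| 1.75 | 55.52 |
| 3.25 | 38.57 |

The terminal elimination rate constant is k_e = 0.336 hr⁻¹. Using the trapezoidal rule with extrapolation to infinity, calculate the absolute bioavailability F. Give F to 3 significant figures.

F = 0.546

Trapezoidal AUC_0→3.25 (subcutaneous injection):
  [0→0.25]: (0.00+25.25)/2 × 0.25 = 3.15625
  [0.25→1.75]: (25.25+55.52)/2 × 1.5 = 60.5775
  [1.75→3.25]: (55.52+38.57)/2 × 1.5 = 70.5675
  Sum = 134.30125 mg/L·hr
Tail: C_last/k_e = 38.57/0.336 = 114.792
AUC_0→∞ (subcutaneous injection) = 134.30125 + 114.792 = 249.09325 mg/L·hr
F = (AUC_ev/D_ev)/(AUC_iv/D_iv) = (249.09325/400)/(114/100) = 0.622733/1.14 = 0.5463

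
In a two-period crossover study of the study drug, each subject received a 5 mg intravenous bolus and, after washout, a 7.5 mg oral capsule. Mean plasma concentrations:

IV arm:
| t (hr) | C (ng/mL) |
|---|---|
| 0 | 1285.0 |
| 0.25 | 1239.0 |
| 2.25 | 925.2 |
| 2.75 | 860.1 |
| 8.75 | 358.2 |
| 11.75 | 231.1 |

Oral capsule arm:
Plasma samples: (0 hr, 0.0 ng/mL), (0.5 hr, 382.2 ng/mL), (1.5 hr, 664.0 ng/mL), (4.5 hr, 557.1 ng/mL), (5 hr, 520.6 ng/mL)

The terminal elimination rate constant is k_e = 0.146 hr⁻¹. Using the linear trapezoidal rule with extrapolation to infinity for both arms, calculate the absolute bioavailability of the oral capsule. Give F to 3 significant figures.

Trapezoidal AUC_0→11.75 (IV):
  [0→0.25]: (1285.0+1239.0)/2 × 0.25 = 315.5
  [0.25→2.25]: (1239.0+925.2)/2 × 2 = 2164.2
  [2.25→2.75]: (925.2+860.1)/2 × 0.5 = 446.325
  [2.75→8.75]: (860.1+358.2)/2 × 6 = 3654.9
  [8.75→11.75]: (358.2+231.1)/2 × 3 = 883.95
  Sum = 7464.875 ng/mL·hr
IV tail: 231.1/0.146 = 1582.877; AUC_iv,0→∞ = 7464.875 + 1582.877 = 9047.752 ng/mL·hr
Trapezoidal AUC_0→5 (oral capsule):
  [0→0.5]: (0.0+382.2)/2 × 0.5 = 95.55
  [0.5→1.5]: (382.2+664.0)/2 × 1 = 523.1
  [1.5→4.5]: (664.0+557.1)/2 × 3 = 1831.65
  [4.5→5]: (557.1+520.6)/2 × 0.5 = 269.425
  Sum = 2719.725 ng/mL·hr
oral capsule tail: 520.6/0.146 = 3565.753; AUC_ev,0→∞ = 2719.725 + 3565.753 = 6285.478 ng/mL·hr
F = (AUC_ev/D_ev)/(AUC_iv/D_iv) = (6285.478/7.5)/(9047.752/5) = 838.064/1809.5504 = 0.4631

F = 0.463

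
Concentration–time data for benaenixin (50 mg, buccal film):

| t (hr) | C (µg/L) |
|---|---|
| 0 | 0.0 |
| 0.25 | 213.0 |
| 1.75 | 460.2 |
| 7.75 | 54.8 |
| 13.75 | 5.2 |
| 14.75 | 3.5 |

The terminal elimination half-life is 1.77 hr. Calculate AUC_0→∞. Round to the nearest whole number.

Trapezoidal AUC_0→14.75:
  [0→0.25]: (0.0+213.0)/2 × 0.25 = 26.625
  [0.25→1.75]: (213.0+460.2)/2 × 1.5 = 504.9
  [1.75→7.75]: (460.2+54.8)/2 × 6 = 1545.0
  [7.75→13.75]: (54.8+5.2)/2 × 6 = 180.0
  [13.75→14.75]: (5.2+3.5)/2 × 1 = 4.35
  Sum = 2260.875 µg/L·hr
k_e = ln2 / t½ = 0.693147 / 1.77 = 0.3916 hr^-1
Extrapolated tail: C_last / k_e = 3.5 / 0.3916 = 8.938
AUC_0→∞ = 2260.875 + 8.938 = 2269.813 µg/L·hr

AUC = 2270 µg/L·hr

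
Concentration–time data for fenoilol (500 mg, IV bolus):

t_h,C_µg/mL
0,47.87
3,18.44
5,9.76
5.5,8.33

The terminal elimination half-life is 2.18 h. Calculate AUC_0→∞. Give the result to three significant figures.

AUC = 158 µg/mL·h

Trapezoidal AUC_0→5.5:
  [0→3]: (47.87+18.44)/2 × 3 = 99.465
  [3→5]: (18.44+9.76)/2 × 2 = 28.2
  [5→5.5]: (9.76+8.33)/2 × 0.5 = 4.5225
  Sum = 132.1875 µg/mL·h
k_e = ln2 / t½ = 0.693147 / 2.18 = 0.3180 h^-1
Extrapolated tail: C_last / k_e = 8.33 / 0.318 = 26.195
AUC_0→∞ = 132.1875 + 26.195 = 158.3825 µg/mL·h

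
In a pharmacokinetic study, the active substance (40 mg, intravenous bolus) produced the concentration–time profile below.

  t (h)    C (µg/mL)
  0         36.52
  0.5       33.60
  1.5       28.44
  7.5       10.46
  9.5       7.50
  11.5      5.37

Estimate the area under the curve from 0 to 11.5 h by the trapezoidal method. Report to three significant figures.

Trapezoidal AUC_0→11.5:
  [0→0.5]: (36.52+33.60)/2 × 0.5 = 17.53
  [0.5→1.5]: (33.60+28.44)/2 × 1 = 31.02
  [1.5→7.5]: (28.44+10.46)/2 × 6 = 116.7
  [7.5→9.5]: (10.46+7.50)/2 × 2 = 17.96
  [9.5→11.5]: (7.50+5.37)/2 × 2 = 12.87
  Sum = 196.08 µg/mL·h

AUC = 196 µg/mL·h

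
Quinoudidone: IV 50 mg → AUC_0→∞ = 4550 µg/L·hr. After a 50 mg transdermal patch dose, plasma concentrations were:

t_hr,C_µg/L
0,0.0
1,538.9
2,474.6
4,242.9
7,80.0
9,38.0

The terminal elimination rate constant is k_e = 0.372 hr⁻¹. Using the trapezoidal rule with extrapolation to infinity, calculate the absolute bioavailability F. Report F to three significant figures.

F = 0.483

Trapezoidal AUC_0→9 (transdermal patch):
  [0→1]: (0.0+538.9)/2 × 1 = 269.45
  [1→2]: (538.9+474.6)/2 × 1 = 506.75
  [2→4]: (474.6+242.9)/2 × 2 = 717.5
  [4→7]: (242.9+80.0)/2 × 3 = 484.35
  [7→9]: (80.0+38.0)/2 × 2 = 118.0
  Sum = 2096.05 µg/L·hr
Tail: C_last/k_e = 38.0/0.372 = 102.151
AUC_0→∞ (transdermal patch) = 2096.05 + 102.151 = 2198.201 µg/L·hr
F = (AUC_ev/D_ev)/(AUC_iv/D_iv) = (2198.201/50)/(4550/50) = 43.96402/91 = 0.4831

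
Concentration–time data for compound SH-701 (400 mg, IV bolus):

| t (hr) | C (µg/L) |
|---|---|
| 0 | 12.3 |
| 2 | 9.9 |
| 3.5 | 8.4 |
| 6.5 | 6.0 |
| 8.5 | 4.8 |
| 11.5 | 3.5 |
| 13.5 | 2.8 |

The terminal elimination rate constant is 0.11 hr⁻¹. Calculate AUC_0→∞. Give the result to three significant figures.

Trapezoidal AUC_0→13.5:
  [0→2]: (12.3+9.9)/2 × 2 = 22.2
  [2→3.5]: (9.9+8.4)/2 × 1.5 = 13.725
  [3.5→6.5]: (8.4+6.0)/2 × 3 = 21.6
  [6.5→8.5]: (6.0+4.8)/2 × 2 = 10.8
  [8.5→11.5]: (4.8+3.5)/2 × 3 = 12.45
  [11.5→13.5]: (3.5+2.8)/2 × 2 = 6.3
  Sum = 87.075 µg/L·hr
Extrapolated tail: C_last / k_e = 2.8 / 0.11 = 25.455
AUC_0→∞ = 87.075 + 25.455 = 112.53 µg/L·hr

AUC = 113 µg/L·hr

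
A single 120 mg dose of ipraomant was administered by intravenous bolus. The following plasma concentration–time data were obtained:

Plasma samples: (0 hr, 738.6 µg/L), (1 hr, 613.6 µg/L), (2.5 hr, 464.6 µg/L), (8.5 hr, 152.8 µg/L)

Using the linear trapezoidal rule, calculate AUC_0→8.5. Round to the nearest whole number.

Trapezoidal AUC_0→8.5:
  [0→1]: (738.6+613.6)/2 × 1 = 676.1
  [1→2.5]: (613.6+464.6)/2 × 1.5 = 808.65
  [2.5→8.5]: (464.6+152.8)/2 × 6 = 1852.2
  Sum = 3336.95 µg/L·hr

AUC = 3337 µg/L·hr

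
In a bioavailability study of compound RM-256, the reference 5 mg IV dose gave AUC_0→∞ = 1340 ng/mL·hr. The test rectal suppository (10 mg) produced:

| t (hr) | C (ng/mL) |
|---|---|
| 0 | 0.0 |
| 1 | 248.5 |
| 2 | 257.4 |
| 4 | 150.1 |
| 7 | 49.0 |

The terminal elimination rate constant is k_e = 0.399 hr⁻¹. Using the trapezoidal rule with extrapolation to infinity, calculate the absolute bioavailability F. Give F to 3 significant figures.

Trapezoidal AUC_0→7 (rectal suppository):
  [0→1]: (0.0+248.5)/2 × 1 = 124.25
  [1→2]: (248.5+257.4)/2 × 1 = 252.95
  [2→4]: (257.4+150.1)/2 × 2 = 407.5
  [4→7]: (150.1+49.0)/2 × 3 = 298.65
  Sum = 1083.35 ng/mL·hr
Tail: C_last/k_e = 49.0/0.399 = 122.807
AUC_0→∞ (rectal suppository) = 1083.35 + 122.807 = 1206.157 ng/mL·hr
F = (AUC_ev/D_ev)/(AUC_iv/D_iv) = (1206.157/10)/(1340/5) = 120.6157/268 = 0.4501

F = 0.450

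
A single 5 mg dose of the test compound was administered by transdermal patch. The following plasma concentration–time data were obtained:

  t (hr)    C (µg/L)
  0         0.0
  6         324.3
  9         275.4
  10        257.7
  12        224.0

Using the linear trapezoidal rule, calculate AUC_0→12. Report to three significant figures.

Trapezoidal AUC_0→12:
  [0→6]: (0.0+324.3)/2 × 6 = 972.9
  [6→9]: (324.3+275.4)/2 × 3 = 899.55
  [9→10]: (275.4+257.7)/2 × 1 = 266.55
  [10→12]: (257.7+224.0)/2 × 2 = 481.7
  Sum = 2620.7 µg/L·hr

AUC = 2620 µg/L·hr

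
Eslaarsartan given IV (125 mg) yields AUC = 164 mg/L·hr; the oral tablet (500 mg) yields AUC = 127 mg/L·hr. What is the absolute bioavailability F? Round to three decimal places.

F = 0.194

F = (AUC_ev / D_ev) / (AUC_iv / D_iv)
  = (127/500) / (164/125)
  = 0.254 / 1.312 = 0.1936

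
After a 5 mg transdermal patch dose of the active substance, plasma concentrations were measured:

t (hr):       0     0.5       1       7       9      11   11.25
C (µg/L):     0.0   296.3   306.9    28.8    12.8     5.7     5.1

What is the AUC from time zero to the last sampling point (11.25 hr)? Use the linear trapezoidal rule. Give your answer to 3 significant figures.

AUC = 1290 µg/L·hr

Trapezoidal AUC_0→11.25:
  [0→0.5]: (0.0+296.3)/2 × 0.5 = 74.075
  [0.5→1]: (296.3+306.9)/2 × 0.5 = 150.8
  [1→7]: (306.9+28.8)/2 × 6 = 1007.1
  [7→9]: (28.8+12.8)/2 × 2 = 41.6
  [9→11]: (12.8+5.7)/2 × 2 = 18.5
  [11→11.25]: (5.7+5.1)/2 × 0.25 = 1.35
  Sum = 1293.425 µg/L·hr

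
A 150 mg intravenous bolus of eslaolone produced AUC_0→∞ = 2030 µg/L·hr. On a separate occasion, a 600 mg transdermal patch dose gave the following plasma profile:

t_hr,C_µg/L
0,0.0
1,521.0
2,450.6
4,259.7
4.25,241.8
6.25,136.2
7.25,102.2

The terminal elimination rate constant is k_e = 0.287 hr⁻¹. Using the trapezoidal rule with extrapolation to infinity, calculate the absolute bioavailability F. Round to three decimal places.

F = 0.292

Trapezoidal AUC_0→7.25 (transdermal patch):
  [0→1]: (0.0+521.0)/2 × 1 = 260.5
  [1→2]: (521.0+450.6)/2 × 1 = 485.8
  [2→4]: (450.6+259.7)/2 × 2 = 710.3
  [4→4.25]: (259.7+241.8)/2 × 0.25 = 62.6875
  [4.25→6.25]: (241.8+136.2)/2 × 2 = 378.0
  [6.25→7.25]: (136.2+102.2)/2 × 1 = 119.2
  Sum = 2016.4875 µg/L·hr
Tail: C_last/k_e = 102.2/0.287 = 356.098
AUC_0→∞ (transdermal patch) = 2016.4875 + 356.098 = 2372.5855 µg/L·hr
F = (AUC_ev/D_ev)/(AUC_iv/D_iv) = (2372.5855/600)/(2030/150) = 3.95431/13.5333 = 0.2922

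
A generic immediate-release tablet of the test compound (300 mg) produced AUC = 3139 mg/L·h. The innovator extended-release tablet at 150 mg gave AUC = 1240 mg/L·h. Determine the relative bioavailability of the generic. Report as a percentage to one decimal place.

F_rel = 126.6%

F_rel = (AUC_test/D_test) / (AUC_ref/D_ref)
      = (3139/300) / (1240/150)
      = 10.4633 / 8.26667 = 1.2657 = 126.57%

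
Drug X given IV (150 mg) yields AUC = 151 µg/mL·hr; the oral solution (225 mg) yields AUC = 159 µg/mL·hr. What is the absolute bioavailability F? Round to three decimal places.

F = 0.702

F = (AUC_ev / D_ev) / (AUC_iv / D_iv)
  = (159/225) / (151/150)
  = 0.706667 / 1.00667 = 0.7020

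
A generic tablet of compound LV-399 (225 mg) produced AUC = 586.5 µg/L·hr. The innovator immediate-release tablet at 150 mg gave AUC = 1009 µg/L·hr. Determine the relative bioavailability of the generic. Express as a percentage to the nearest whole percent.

F_rel = (AUC_test/D_test) / (AUC_ref/D_ref)
      = (586.5/225) / (1009/150)
      = 2.60667 / 6.72667 = 0.3875 = 38.75%

F_rel = 39%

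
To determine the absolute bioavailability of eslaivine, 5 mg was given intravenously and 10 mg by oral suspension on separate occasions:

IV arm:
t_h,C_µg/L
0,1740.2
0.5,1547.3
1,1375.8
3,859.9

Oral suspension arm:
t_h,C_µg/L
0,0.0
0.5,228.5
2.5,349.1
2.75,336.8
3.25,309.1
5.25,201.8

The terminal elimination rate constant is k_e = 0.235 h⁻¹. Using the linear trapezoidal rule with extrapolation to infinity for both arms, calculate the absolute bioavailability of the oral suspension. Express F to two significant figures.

Trapezoidal AUC_0→3 (IV):
  [0→0.5]: (1740.2+1547.3)/2 × 0.5 = 821.875
  [0.5→1]: (1547.3+1375.8)/2 × 0.5 = 730.775
  [1→3]: (1375.8+859.9)/2 × 2 = 2235.7
  Sum = 3788.35 µg/L·h
IV tail: 859.9/0.235 = 3659.149; AUC_iv,0→∞ = 3788.35 + 3659.149 = 7447.499 µg/L·h
Trapezoidal AUC_0→5.25 (oral suspension):
  [0→0.5]: (0.0+228.5)/2 × 0.5 = 57.125
  [0.5→2.5]: (228.5+349.1)/2 × 2 = 577.6
  [2.5→2.75]: (349.1+336.8)/2 × 0.25 = 85.7375
  [2.75→3.25]: (336.8+309.1)/2 × 0.5 = 161.475
  [3.25→5.25]: (309.1+201.8)/2 × 2 = 510.9
  Sum = 1392.8375 µg/L·h
oral suspension tail: 201.8/0.235 = 858.723; AUC_ev,0→∞ = 1392.8375 + 858.723 = 2251.5605 µg/L·h
F = (AUC_ev/D_ev)/(AUC_iv/D_iv) = (2251.5605/10)/(7447.499/5) = 225.15605/1489.4998 = 0.1512

F = 0.15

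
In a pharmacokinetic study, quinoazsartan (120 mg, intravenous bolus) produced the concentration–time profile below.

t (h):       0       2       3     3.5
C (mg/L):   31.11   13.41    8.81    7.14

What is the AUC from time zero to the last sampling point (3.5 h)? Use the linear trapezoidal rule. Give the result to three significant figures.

AUC = 59.6 mg/L·h

Trapezoidal AUC_0→3.5:
  [0→2]: (31.11+13.41)/2 × 2 = 44.52
  [2→3]: (13.41+8.81)/2 × 1 = 11.11
  [3→3.5]: (8.81+7.14)/2 × 0.5 = 3.9875
  Sum = 59.6175 mg/L·h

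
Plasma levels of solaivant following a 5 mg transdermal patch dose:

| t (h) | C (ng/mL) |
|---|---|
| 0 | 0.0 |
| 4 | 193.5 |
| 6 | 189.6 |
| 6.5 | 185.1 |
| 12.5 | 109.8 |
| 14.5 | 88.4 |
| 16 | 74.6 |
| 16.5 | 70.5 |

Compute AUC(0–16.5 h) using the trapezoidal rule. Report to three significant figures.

AUC = 2110 ng/mL·h

Trapezoidal AUC_0→16.5:
  [0→4]: (0.0+193.5)/2 × 4 = 387.0
  [4→6]: (193.5+189.6)/2 × 2 = 383.1
  [6→6.5]: (189.6+185.1)/2 × 0.5 = 93.675
  [6.5→12.5]: (185.1+109.8)/2 × 6 = 884.7
  [12.5→14.5]: (109.8+88.4)/2 × 2 = 198.2
  [14.5→16]: (88.4+74.6)/2 × 1.5 = 122.25
  [16→16.5]: (74.6+70.5)/2 × 0.5 = 36.275
  Sum = 2105.2 ng/mL·h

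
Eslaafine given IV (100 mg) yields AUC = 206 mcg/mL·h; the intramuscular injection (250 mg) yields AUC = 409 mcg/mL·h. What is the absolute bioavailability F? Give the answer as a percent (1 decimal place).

F = 79.4%

F = (AUC_ev / D_ev) / (AUC_iv / D_iv)
  = (409/250) / (206/100)
  = 1.636 / 2.06 = 0.7942
  = 79.42%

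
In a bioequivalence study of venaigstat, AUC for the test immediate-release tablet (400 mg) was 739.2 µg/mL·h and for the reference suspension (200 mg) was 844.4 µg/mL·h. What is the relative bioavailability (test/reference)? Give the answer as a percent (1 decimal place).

F_rel = 43.8%

F_rel = (AUC_test/D_test) / (AUC_ref/D_ref)
      = (739.2/400) / (844.4/200)
      = 1.848 / 4.222 = 0.4377 = 43.77%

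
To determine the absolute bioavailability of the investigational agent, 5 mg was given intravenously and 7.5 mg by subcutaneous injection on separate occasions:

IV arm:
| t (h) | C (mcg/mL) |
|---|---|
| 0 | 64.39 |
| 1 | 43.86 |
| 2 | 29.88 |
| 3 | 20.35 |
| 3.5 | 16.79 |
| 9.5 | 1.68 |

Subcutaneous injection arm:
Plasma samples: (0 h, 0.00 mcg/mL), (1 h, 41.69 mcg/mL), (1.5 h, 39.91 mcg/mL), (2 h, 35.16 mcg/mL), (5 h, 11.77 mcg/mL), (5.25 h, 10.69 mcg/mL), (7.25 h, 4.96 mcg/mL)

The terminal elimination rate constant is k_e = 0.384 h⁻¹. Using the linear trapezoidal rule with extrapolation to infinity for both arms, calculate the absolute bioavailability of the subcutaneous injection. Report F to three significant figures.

Trapezoidal AUC_0→9.5 (IV):
  [0→1]: (64.39+43.86)/2 × 1 = 54.125
  [1→2]: (43.86+29.88)/2 × 1 = 36.87
  [2→3]: (29.88+20.35)/2 × 1 = 25.115
  [3→3.5]: (20.35+16.79)/2 × 0.5 = 9.285
  [3.5→9.5]: (16.79+1.68)/2 × 6 = 55.41
  Sum = 180.805 mcg/mL·h
IV tail: 1.68/0.384 = 4.375; AUC_iv,0→∞ = 180.805 + 4.375 = 185.18 mcg/mL·h
Trapezoidal AUC_0→7.25 (subcutaneous injection):
  [0→1]: (0.00+41.69)/2 × 1 = 20.845
  [1→1.5]: (41.69+39.91)/2 × 0.5 = 20.4
  [1.5→2]: (39.91+35.16)/2 × 0.5 = 18.7675
  [2→5]: (35.16+11.77)/2 × 3 = 70.395
  [5→5.25]: (11.77+10.69)/2 × 0.25 = 2.8075
  [5.25→7.25]: (10.69+4.96)/2 × 2 = 15.65
  Sum = 148.865 mcg/mL·h
subcutaneous injection tail: 4.96/0.384 = 12.917; AUC_ev,0→∞ = 148.865 + 12.917 = 161.782 mcg/mL·h
F = (AUC_ev/D_ev)/(AUC_iv/D_iv) = (161.782/7.5)/(185.18/5) = 21.5709/37.036 = 0.5824

F = 0.582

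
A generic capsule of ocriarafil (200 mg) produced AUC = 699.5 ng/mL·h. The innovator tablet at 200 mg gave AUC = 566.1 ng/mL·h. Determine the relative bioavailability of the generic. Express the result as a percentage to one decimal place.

F_rel = (AUC_test/D_test) / (AUC_ref/D_ref)
      = (699.5/200) / (566.1/200)
      = 3.4975 / 2.8305 = 1.2356 = 123.56%

F_rel = 123.6%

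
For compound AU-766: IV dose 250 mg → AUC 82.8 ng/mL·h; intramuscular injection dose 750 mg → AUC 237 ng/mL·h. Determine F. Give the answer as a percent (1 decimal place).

F = 95.4%

F = (AUC_ev / D_ev) / (AUC_iv / D_iv)
  = (237/750) / (82.8/250)
  = 0.316 / 0.3312 = 0.9541
  = 95.41%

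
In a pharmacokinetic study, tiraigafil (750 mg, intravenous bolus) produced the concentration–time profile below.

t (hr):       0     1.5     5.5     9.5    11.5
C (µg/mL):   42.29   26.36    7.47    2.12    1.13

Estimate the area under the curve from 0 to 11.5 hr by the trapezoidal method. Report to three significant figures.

AUC = 142 µg/mL·hr

Trapezoidal AUC_0→11.5:
  [0→1.5]: (42.29+26.36)/2 × 1.5 = 51.4875
  [1.5→5.5]: (26.36+7.47)/2 × 4 = 67.66
  [5.5→9.5]: (7.47+2.12)/2 × 4 = 19.18
  [9.5→11.5]: (2.12+1.13)/2 × 2 = 3.25
  Sum = 141.5775 µg/mL·hr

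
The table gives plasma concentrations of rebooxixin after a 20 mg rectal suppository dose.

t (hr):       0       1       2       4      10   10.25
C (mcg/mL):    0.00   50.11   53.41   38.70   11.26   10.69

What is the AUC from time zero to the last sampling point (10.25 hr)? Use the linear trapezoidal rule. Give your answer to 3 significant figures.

Trapezoidal AUC_0→10.25:
  [0→1]: (0.00+50.11)/2 × 1 = 25.055
  [1→2]: (50.11+53.41)/2 × 1 = 51.76
  [2→4]: (53.41+38.70)/2 × 2 = 92.11
  [4→10]: (38.70+11.26)/2 × 6 = 149.88
  [10→10.25]: (11.26+10.69)/2 × 0.25 = 2.74375
  Sum = 321.54875 mcg/mL·hr

AUC = 322 mcg/mL·hr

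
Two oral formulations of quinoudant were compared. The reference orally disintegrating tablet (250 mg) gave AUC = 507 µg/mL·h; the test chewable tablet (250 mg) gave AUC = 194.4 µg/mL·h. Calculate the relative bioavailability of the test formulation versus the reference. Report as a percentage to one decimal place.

F_rel = 38.3%

F_rel = (AUC_test/D_test) / (AUC_ref/D_ref)
      = (194.4/250) / (507/250)
      = 0.7776 / 2.028 = 0.3834 = 38.34%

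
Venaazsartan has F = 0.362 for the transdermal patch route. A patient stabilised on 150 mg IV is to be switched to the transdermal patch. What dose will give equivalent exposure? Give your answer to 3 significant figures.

For equal systemic exposure: F × D_ev = D_iv
D_ev = D_iv / F = 150 / 0.362 = 414.365 mg

D_transdermal = 414 mg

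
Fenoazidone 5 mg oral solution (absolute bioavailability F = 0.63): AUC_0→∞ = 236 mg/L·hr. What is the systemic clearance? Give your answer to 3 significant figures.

CL = F × Dose / AUC_0→∞
   = 0.63 × 5 / 236 = 0.0133475 L/hr

CL = 0.0133 L/hr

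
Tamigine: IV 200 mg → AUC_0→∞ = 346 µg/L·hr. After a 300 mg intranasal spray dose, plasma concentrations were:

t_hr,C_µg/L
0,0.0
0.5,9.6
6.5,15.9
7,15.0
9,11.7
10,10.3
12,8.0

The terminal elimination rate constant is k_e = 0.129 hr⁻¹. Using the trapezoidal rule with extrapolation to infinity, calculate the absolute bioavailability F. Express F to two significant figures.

Trapezoidal AUC_0→12 (intranasal spray):
  [0→0.5]: (0.0+9.6)/2 × 0.5 = 2.4
  [0.5→6.5]: (9.6+15.9)/2 × 6 = 76.5
  [6.5→7]: (15.9+15.0)/2 × 0.5 = 7.725
  [7→9]: (15.0+11.7)/2 × 2 = 26.7
  [9→10]: (11.7+10.3)/2 × 1 = 11.0
  [10→12]: (10.3+8.0)/2 × 2 = 18.3
  Sum = 142.625 µg/L·hr
Tail: C_last/k_e = 8.0/0.129 = 62.016
AUC_0→∞ (intranasal spray) = 142.625 + 62.016 = 204.641 µg/L·hr
F = (AUC_ev/D_ev)/(AUC_iv/D_iv) = (204.641/300)/(346/200) = 0.682137/1.73 = 0.3943

F = 0.39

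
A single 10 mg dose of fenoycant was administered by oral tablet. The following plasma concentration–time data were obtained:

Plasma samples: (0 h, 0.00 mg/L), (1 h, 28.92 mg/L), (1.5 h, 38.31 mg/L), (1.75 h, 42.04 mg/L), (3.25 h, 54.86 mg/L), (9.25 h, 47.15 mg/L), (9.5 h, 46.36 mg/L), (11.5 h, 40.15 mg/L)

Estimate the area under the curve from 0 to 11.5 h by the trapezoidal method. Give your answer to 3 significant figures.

AUC = 518 mg/L·h

Trapezoidal AUC_0→11.5:
  [0→1]: (0.00+28.92)/2 × 1 = 14.46
  [1→1.5]: (28.92+38.31)/2 × 0.5 = 16.8075
  [1.5→1.75]: (38.31+42.04)/2 × 0.25 = 10.04375
  [1.75→3.25]: (42.04+54.86)/2 × 1.5 = 72.675
  [3.25→9.25]: (54.86+47.15)/2 × 6 = 306.03
  [9.25→9.5]: (47.15+46.36)/2 × 0.25 = 11.68875
  [9.5→11.5]: (46.36+40.15)/2 × 2 = 86.51
  Sum = 518.215 mg/L·h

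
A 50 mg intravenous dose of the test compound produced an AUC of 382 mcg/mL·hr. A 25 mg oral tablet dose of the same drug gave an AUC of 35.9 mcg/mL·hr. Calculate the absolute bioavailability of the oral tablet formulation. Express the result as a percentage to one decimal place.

F = (AUC_ev / D_ev) / (AUC_iv / D_iv)
  = (35.9/25) / (382/50)
  = 1.436 / 7.64 = 0.1880
  = 18.80%

F = 18.8%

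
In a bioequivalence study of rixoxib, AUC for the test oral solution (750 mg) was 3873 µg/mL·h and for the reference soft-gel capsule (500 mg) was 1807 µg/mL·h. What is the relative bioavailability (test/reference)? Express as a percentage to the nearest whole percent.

F_rel = (AUC_test/D_test) / (AUC_ref/D_ref)
      = (3873/750) / (1807/500)
      = 5.164 / 3.614 = 1.4289 = 142.89%

F_rel = 143%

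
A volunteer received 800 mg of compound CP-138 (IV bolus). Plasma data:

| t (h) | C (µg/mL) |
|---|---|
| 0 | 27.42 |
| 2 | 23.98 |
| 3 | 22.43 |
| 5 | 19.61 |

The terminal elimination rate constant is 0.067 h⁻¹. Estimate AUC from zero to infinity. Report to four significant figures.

Trapezoidal AUC_0→5:
  [0→2]: (27.42+23.98)/2 × 2 = 51.4
  [2→3]: (23.98+22.43)/2 × 1 = 23.205
  [3→5]: (22.43+19.61)/2 × 2 = 42.04
  Sum = 116.645 µg/mL·h
Extrapolated tail: C_last / k_e = 19.61 / 0.067 = 292.687
AUC_0→∞ = 116.645 + 292.687 = 409.332 µg/mL·h

AUC = 409.3 µg/mL·h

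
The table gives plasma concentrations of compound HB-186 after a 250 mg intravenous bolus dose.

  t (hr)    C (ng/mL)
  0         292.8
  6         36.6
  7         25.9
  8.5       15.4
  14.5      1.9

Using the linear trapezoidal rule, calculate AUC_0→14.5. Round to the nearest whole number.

AUC = 1102 ng/mL·hr

Trapezoidal AUC_0→14.5:
  [0→6]: (292.8+36.6)/2 × 6 = 988.2
  [6→7]: (36.6+25.9)/2 × 1 = 31.25
  [7→8.5]: (25.9+15.4)/2 × 1.5 = 30.975
  [8.5→14.5]: (15.4+1.9)/2 × 6 = 51.9
  Sum = 1102.325 ng/mL·hr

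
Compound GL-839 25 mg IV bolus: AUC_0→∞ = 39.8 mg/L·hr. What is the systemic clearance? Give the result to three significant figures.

CL = Dose_iv / AUC_0→∞
   = 25 / 39.8 = 0.628141 L/hr

CL = 0.628 L/hr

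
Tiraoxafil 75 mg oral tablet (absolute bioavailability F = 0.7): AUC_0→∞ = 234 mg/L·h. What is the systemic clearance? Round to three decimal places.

CL = 0.224 L/h

CL = F × Dose / AUC_0→∞
   = 0.7 × 75 / 234 = 0.224359 L/h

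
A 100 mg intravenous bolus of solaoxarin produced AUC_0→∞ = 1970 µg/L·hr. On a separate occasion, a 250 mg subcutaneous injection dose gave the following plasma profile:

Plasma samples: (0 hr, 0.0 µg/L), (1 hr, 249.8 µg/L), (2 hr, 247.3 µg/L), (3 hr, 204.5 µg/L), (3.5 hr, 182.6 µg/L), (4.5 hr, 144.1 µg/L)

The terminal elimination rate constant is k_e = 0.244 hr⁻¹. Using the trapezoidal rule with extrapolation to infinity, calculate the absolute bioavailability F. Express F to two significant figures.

F = 0.29

Trapezoidal AUC_0→4.5 (subcutaneous injection):
  [0→1]: (0.0+249.8)/2 × 1 = 124.9
  [1→2]: (249.8+247.3)/2 × 1 = 248.55
  [2→3]: (247.3+204.5)/2 × 1 = 225.9
  [3→3.5]: (204.5+182.6)/2 × 0.5 = 96.775
  [3.5→4.5]: (182.6+144.1)/2 × 1 = 163.35
  Sum = 859.475 µg/L·hr
Tail: C_last/k_e = 144.1/0.244 = 590.574
AUC_0→∞ (subcutaneous injection) = 859.475 + 590.574 = 1450.049 µg/L·hr
F = (AUC_ev/D_ev)/(AUC_iv/D_iv) = (1450.049/250)/(1970/100) = 5.800196/19.7 = 0.2944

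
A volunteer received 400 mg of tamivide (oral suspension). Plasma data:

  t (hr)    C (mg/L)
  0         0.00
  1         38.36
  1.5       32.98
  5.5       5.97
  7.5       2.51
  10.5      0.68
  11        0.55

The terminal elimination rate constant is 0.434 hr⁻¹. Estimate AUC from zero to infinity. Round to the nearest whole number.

AUC = 130 mg/L·hr

Trapezoidal AUC_0→11:
  [0→1]: (0.00+38.36)/2 × 1 = 19.18
  [1→1.5]: (38.36+32.98)/2 × 0.5 = 17.835
  [1.5→5.5]: (32.98+5.97)/2 × 4 = 77.9
  [5.5→7.5]: (5.97+2.51)/2 × 2 = 8.48
  [7.5→10.5]: (2.51+0.68)/2 × 3 = 4.785
  [10.5→11]: (0.68+0.55)/2 × 0.5 = 0.3075
  Sum = 128.4875 mg/L·hr
Extrapolated tail: C_last / k_e = 0.55 / 0.434 = 1.267
AUC_0→∞ = 128.4875 + 1.267 = 129.7545 mg/L·hr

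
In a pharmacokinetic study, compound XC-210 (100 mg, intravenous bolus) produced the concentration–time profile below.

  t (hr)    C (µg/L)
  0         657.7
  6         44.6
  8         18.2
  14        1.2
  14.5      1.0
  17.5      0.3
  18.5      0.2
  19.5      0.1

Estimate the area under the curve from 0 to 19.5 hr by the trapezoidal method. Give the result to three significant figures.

Trapezoidal AUC_0→19.5:
  [0→6]: (657.7+44.6)/2 × 6 = 2106.9
  [6→8]: (44.6+18.2)/2 × 2 = 62.8
  [8→14]: (18.2+1.2)/2 × 6 = 58.2
  [14→14.5]: (1.2+1.0)/2 × 0.5 = 0.55
  [14.5→17.5]: (1.0+0.3)/2 × 3 = 1.95
  [17.5→18.5]: (0.3+0.2)/2 × 1 = 0.25
  [18.5→19.5]: (0.2+0.1)/2 × 1 = 0.15
  Sum = 2230.8 µg/L·hr

AUC = 2230 µg/L·hr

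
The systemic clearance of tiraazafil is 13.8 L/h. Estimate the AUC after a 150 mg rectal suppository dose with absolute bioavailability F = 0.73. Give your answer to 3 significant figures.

AUC_0→∞ = F × Dose / CL
        = 0.73 × 150 / 13.8 = 7.93478 mg/L·h

AUC = 7.93 mg/L·h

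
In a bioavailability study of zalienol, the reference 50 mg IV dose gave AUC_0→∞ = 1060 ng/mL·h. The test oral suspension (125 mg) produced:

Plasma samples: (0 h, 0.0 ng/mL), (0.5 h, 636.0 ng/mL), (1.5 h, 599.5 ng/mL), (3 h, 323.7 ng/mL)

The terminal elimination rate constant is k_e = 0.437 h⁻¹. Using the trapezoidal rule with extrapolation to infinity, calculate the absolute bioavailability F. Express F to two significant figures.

Trapezoidal AUC_0→3 (oral suspension):
  [0→0.5]: (0.0+636.0)/2 × 0.5 = 159.0
  [0.5→1.5]: (636.0+599.5)/2 × 1 = 617.75
  [1.5→3]: (599.5+323.7)/2 × 1.5 = 692.4
  Sum = 1469.15 ng/mL·h
Tail: C_last/k_e = 323.7/0.437 = 740.732
AUC_0→∞ (oral suspension) = 1469.15 + 740.732 = 2209.882 ng/mL·h
F = (AUC_ev/D_ev)/(AUC_iv/D_iv) = (2209.882/125)/(1060/50) = 17.679056/21.2 = 0.8339

F = 0.83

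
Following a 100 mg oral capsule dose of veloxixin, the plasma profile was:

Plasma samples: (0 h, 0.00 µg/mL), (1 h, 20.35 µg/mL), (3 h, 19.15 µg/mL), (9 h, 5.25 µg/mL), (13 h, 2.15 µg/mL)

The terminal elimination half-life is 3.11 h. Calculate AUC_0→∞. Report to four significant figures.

AUC = 147.3 µg/mL·h

Trapezoidal AUC_0→13:
  [0→1]: (0.00+20.35)/2 × 1 = 10.175
  [1→3]: (20.35+19.15)/2 × 2 = 39.5
  [3→9]: (19.15+5.25)/2 × 6 = 73.2
  [9→13]: (5.25+2.15)/2 × 4 = 14.8
  Sum = 137.675 µg/mL·h
k_e = ln2 / t½ = 0.693147 / 3.11 = 0.2229 h^-1
Extrapolated tail: C_last / k_e = 2.15 / 0.2229 = 9.646
AUC_0→∞ = 137.675 + 9.646 = 147.321 µg/mL·h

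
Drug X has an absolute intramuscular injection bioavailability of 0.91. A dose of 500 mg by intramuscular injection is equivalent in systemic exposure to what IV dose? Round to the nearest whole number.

D_iv = 455 mg

Systemic exposure from an extravascular dose = F × D_ev, so the equivalent IV dose is F × D_ev.
D_iv = F × D_ev = 0.91 × 500 = 455 mg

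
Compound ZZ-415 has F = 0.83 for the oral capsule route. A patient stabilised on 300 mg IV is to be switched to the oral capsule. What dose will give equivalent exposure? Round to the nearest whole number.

For equal systemic exposure: F × D_ev = D_iv
D_ev = D_iv / F = 300 / 0.83 = 361.446 mg

D_oral = 361 mg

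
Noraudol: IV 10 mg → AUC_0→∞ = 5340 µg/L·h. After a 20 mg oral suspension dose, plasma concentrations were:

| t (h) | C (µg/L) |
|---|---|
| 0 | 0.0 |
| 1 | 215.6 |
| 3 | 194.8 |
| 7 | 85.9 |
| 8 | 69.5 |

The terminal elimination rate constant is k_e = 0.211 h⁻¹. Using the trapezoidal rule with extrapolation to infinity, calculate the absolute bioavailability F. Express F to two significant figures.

F = 0.14

Trapezoidal AUC_0→8 (oral suspension):
  [0→1]: (0.0+215.6)/2 × 1 = 107.8
  [1→3]: (215.6+194.8)/2 × 2 = 410.4
  [3→7]: (194.8+85.9)/2 × 4 = 561.4
  [7→8]: (85.9+69.5)/2 × 1 = 77.7
  Sum = 1157.3 µg/L·h
Tail: C_last/k_e = 69.5/0.211 = 329.384
AUC_0→∞ (oral suspension) = 1157.3 + 329.384 = 1486.684 µg/L·h
F = (AUC_ev/D_ev)/(AUC_iv/D_iv) = (1486.684/20)/(5340/10) = 74.3342/534 = 0.1392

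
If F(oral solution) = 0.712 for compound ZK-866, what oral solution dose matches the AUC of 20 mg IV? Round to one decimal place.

D_oral = 28.1 mg

For equal systemic exposure: F × D_ev = D_iv
D_ev = D_iv / F = 20 / 0.712 = 28.0899 mg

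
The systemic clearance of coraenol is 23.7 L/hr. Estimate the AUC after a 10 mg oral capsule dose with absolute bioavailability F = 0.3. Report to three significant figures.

AUC = 0.127 mg/L·hr

AUC_0→∞ = F × Dose / CL
        = 0.3 × 10 / 23.7 = 0.126582 mg/L·hr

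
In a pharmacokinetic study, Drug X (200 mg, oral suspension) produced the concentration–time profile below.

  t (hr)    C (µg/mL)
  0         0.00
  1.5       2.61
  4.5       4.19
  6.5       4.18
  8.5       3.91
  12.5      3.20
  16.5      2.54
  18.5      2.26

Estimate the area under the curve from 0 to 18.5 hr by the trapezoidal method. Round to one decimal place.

AUC = 59.1 µg/mL·hr

Trapezoidal AUC_0→18.5:
  [0→1.5]: (0.00+2.61)/2 × 1.5 = 1.9575
  [1.5→4.5]: (2.61+4.19)/2 × 3 = 10.2
  [4.5→6.5]: (4.19+4.18)/2 × 2 = 8.37
  [6.5→8.5]: (4.18+3.91)/2 × 2 = 8.09
  [8.5→12.5]: (3.91+3.20)/2 × 4 = 14.22
  [12.5→16.5]: (3.20+2.54)/2 × 4 = 11.48
  [16.5→18.5]: (2.54+2.26)/2 × 2 = 4.8
  Sum = 59.1175 µg/mL·hr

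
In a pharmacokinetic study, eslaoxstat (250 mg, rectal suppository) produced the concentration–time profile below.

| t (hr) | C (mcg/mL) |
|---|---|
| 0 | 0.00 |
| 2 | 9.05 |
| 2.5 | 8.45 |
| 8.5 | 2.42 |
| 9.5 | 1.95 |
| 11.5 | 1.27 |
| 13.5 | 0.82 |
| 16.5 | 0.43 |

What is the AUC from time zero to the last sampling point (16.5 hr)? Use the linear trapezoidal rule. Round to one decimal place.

Trapezoidal AUC_0→16.5:
  [0→2]: (0.00+9.05)/2 × 2 = 9.05
  [2→2.5]: (9.05+8.45)/2 × 0.5 = 4.375
  [2.5→8.5]: (8.45+2.42)/2 × 6 = 32.61
  [8.5→9.5]: (2.42+1.95)/2 × 1 = 2.185
  [9.5→11.5]: (1.95+1.27)/2 × 2 = 3.22
  [11.5→13.5]: (1.27+0.82)/2 × 2 = 2.09
  [13.5→16.5]: (0.82+0.43)/2 × 3 = 1.875
  Sum = 55.405 mcg/mL·hr

AUC = 55.4 mcg/mL·hr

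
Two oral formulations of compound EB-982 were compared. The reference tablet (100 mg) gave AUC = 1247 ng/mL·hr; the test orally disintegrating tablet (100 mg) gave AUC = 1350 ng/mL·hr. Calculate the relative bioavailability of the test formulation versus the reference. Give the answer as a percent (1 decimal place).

F_rel = (AUC_test/D_test) / (AUC_ref/D_ref)
      = (1350/100) / (1247/100)
      = 13.5 / 12.47 = 1.0826 = 108.26%

F_rel = 108.3%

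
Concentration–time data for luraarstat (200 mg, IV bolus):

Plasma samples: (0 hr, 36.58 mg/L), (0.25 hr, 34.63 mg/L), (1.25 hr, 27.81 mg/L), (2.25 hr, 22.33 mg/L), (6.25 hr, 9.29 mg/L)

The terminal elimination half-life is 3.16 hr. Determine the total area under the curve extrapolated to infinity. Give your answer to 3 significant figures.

AUC = 171 mg/L·hr

Trapezoidal AUC_0→6.25:
  [0→0.25]: (36.58+34.63)/2 × 0.25 = 8.90125
  [0.25→1.25]: (34.63+27.81)/2 × 1 = 31.22
  [1.25→2.25]: (27.81+22.33)/2 × 1 = 25.07
  [2.25→6.25]: (22.33+9.29)/2 × 4 = 63.24
  Sum = 128.43125 mg/L·hr
k_e = ln2 / t½ = 0.693147 / 3.16 = 0.2194 hr^-1
Extrapolated tail: C_last / k_e = 9.29 / 0.2194 = 42.343
AUC_0→∞ = 128.43125 + 42.343 = 170.77425 mg/L·hr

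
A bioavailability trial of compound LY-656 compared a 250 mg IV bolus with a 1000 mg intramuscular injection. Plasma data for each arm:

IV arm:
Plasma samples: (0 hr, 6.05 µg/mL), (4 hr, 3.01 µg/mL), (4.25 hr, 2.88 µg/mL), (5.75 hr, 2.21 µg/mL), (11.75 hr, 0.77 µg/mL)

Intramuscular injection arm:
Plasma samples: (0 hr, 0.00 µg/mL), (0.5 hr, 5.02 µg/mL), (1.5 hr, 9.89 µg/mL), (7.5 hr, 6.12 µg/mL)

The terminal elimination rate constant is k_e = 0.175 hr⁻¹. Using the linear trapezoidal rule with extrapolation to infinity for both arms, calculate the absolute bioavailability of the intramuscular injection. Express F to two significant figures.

Trapezoidal AUC_0→11.75 (IV):
  [0→4]: (6.05+3.01)/2 × 4 = 18.12
  [4→4.25]: (3.01+2.88)/2 × 0.25 = 0.73625
  [4.25→5.75]: (2.88+2.21)/2 × 1.5 = 3.8175
  [5.75→11.75]: (2.21+0.77)/2 × 6 = 8.94
  Sum = 31.61375 µg/mL·hr
IV tail: 0.77/0.175 = 4.400; AUC_iv,0→∞ = 31.61375 + 4.400 = 36.01375 µg/mL·hr
Trapezoidal AUC_0→7.5 (intramuscular injection):
  [0→0.5]: (0.00+5.02)/2 × 0.5 = 1.255
  [0.5→1.5]: (5.02+9.89)/2 × 1 = 7.455
  [1.5→7.5]: (9.89+6.12)/2 × 6 = 48.03
  Sum = 56.74 µg/mL·hr
intramuscular injection tail: 6.12/0.175 = 34.971; AUC_ev,0→∞ = 56.74 + 34.971 = 91.711 µg/mL·hr
F = (AUC_ev/D_ev)/(AUC_iv/D_iv) = (91.711/1000)/(36.01375/250) = 0.091711/0.144055 = 0.6366

F = 0.64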